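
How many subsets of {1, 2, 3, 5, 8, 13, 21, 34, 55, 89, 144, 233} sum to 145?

145 = 144+1 = 89+55+1 = 89+34+21+1 = … (2 more), for 5 in all.

5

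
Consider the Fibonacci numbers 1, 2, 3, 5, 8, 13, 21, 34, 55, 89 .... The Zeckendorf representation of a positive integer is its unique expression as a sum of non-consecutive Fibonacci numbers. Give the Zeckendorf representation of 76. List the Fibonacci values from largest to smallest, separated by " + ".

Repeatedly subtract the largest Fibonacci number that fits:
largest Fibonacci ≤ 76 is 55; 76 − 55 = 21
largest Fibonacci ≤ 21 is 21; 21 − 21 = 0
So 76 = 55 + 21, with no two terms consecutive in the sequence.

55 + 21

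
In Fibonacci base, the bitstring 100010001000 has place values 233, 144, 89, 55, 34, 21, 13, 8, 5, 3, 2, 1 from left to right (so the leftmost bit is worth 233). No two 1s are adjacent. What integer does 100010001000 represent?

272

Summing the place values of the 1 bits: 233 + 34 + 5 = 272.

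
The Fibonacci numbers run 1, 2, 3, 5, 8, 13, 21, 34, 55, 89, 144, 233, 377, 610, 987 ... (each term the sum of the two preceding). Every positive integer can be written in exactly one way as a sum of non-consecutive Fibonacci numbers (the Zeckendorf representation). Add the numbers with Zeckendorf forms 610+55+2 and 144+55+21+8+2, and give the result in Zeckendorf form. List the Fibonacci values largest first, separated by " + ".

The two numbers are 667 and 230, so their sum is 897.
Repeatedly subtract the largest Fibonacci number that fits:
897: greatest Fibonacci not exceeding it is 610, leaving 287
287: greatest Fibonacci not exceeding it is 233, leaving 54
54: greatest Fibonacci not exceeding it is 34, leaving 20
20: greatest Fibonacci not exceeding it is 13, leaving 7
7: greatest Fibonacci not exceeding it is 5, leaving 2
2: greatest Fibonacci not exceeding it is 2, leaving 0

610 + 233 + 34 + 13 + 5 + 2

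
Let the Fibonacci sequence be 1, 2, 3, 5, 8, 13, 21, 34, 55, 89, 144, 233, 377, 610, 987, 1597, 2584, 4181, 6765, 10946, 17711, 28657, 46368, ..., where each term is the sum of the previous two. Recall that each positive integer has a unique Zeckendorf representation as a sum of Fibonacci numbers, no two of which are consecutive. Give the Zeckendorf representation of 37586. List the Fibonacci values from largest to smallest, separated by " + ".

Greedily peel off the largest Fibonacci term at each step:
37586 − 28657 = 8929
8929 − 6765 = 2164
2164 − 1597 = 567
567 − 377 = 190
190 − 144 = 46
46 − 34 = 12
12 − 8 = 4
4 − 3 = 1
1 − 1 = 0
So 37586 = 28657 + 6765 + 1597 + 377 + 144 + 34 + 8 + 3 + 1, with no two terms consecutive in the sequence.

28657 + 6765 + 1597 + 377 + 144 + 34 + 8 + 3 + 1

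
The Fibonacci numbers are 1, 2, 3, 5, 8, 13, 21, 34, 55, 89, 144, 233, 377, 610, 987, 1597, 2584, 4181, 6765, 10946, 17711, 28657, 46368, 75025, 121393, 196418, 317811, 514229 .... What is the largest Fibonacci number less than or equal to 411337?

317811 ≤ 411337 < 514229, so the largest Fibonacci number not exceeding 411337 is 317811.

317811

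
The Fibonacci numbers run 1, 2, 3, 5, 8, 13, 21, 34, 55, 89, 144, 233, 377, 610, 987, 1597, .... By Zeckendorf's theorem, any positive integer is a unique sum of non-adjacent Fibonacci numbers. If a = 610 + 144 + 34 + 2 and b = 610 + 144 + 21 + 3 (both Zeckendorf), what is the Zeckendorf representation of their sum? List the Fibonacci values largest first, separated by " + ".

987 + 377 + 144 + 55 + 5

The two numbers are 790 and 778, so their sum is 1568.
Repeatedly subtract the largest Fibonacci number that fits:
largest Fibonacci ≤ 1568 is 987; 1568 − 987 = 581
largest Fibonacci ≤ 581 is 377; 581 − 377 = 204
largest Fibonacci ≤ 204 is 144; 204 − 144 = 60
largest Fibonacci ≤ 60 is 55; 60 − 55 = 5
largest Fibonacci ≤ 5 is 5; 5 − 5 = 0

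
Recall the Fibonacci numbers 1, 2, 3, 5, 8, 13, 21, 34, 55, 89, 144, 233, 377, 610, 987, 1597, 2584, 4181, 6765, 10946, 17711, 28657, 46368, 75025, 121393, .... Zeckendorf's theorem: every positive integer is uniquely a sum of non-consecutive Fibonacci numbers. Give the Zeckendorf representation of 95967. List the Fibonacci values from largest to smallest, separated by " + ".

75025 + 17711 + 2584 + 610 + 34 + 3

Greedy algorithm:
95967 − 75025 = 20942
20942 − 17711 = 3231
3231 − 2584 = 647
647 − 610 = 37
37 − 34 = 3
3 − 3 = 0
So 95967 = 75025 + 17711 + 2584 + 610 + 34 + 3, with no two terms consecutive in the sequence.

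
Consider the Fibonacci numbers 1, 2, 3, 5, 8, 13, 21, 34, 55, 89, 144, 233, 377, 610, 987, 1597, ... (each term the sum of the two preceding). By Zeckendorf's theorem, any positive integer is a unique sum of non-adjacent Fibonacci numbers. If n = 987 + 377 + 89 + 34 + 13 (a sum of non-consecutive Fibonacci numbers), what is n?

1500

987 + 377 + 89 + 34 + 13 = 1500.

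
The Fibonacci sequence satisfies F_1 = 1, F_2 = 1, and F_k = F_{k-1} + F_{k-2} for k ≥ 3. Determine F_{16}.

987

Iterating the recurrence up to F_{12} = 144 and F_{11} = 89:
F_{13} = F_{12} + F_{11} = 144 + 89 = 233
F_{14} = F_{13} + F_{12} = 233 + 144 = 377
F_{15} = F_{14} + F_{13} = 377 + 233 = 610
F_{16} = F_{15} + F_{14} = 610 + 377 = 987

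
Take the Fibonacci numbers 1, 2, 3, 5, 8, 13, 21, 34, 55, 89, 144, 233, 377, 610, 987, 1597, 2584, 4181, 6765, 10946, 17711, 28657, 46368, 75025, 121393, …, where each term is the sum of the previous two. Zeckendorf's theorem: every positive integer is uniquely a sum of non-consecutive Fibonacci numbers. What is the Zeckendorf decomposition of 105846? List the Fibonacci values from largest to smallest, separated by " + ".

Repeatedly subtract the largest Fibonacci number that fits:
subtract 75025 from 105846: 30821 remains
subtract 28657 from 30821: 2164 remains
subtract 1597 from 2164: 567 remains
subtract 377 from 567: 190 remains
subtract 144 from 190: 46 remains
subtract 34 from 46: 12 remains
subtract 8 from 12: 4 remains
subtract 3 from 4: 1 remains
subtract 1 from 1: 0 remains
So 105846 = 75025 + 28657 + 1597 + 377 + 144 + 34 + 8 + 3 + 1, with no two terms consecutive in the sequence.

75025 + 28657 + 1597 + 377 + 144 + 34 + 8 + 3 + 1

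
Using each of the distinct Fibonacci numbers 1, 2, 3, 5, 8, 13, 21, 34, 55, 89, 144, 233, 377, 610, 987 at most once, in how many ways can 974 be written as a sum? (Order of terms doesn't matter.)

Starting from the Zeckendorf form and repeatedly splitting a term F_k into F_{k−1} + F_{k−2} (when neither is already used) reaches every representation.
974 = 610+233+89+34+8 = 610+233+89+34+5+3 = 610+233+89+21+13+8 = … (12 more), for 15 in all.

15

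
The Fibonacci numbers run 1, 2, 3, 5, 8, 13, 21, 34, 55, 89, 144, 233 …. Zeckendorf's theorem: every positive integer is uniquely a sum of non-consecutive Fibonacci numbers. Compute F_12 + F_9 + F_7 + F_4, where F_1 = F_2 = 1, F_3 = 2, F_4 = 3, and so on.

F_12 + F_9 + F_7 + F_4 = 144 + 34 + 13 + 3 = 194.

194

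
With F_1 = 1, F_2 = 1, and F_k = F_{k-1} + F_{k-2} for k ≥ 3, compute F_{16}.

987

Iterating the recurrence up to F_{12} = 144 and F_{11} = 89:
F_{13} = F_{12} + F_{11} = 144 + 89 = 233
F_{14} = F_{13} + F_{12} = 233 + 144 = 377
F_{15} = F_{14} + F_{13} = 377 + 233 = 610
F_{16} = F_{15} + F_{14} = 610 + 377 = 987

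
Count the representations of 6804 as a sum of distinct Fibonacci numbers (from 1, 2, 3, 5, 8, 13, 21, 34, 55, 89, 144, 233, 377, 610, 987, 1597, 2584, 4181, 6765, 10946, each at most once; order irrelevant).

30

Starting from the Zeckendorf form and repeatedly splitting a term F_k into F_{k−1} + F_{k−2} (when neither is already used) reaches every representation.
6804 = 6765+34+5 = 6765+34+3+2 = 6765+21+13+5 = 4181+2584+34+5 = 6765+21+13+3+2 = … (25 more), for 30 in all.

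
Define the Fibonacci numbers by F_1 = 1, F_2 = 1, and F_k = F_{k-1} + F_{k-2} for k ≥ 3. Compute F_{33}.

Iterating the recurrence up to F_{25} = 75025 and F_{24} = 46368:
F_{26} = F_{25} + F_{24} = 75025 + 46368 = 121393
F_{27} = F_{26} + F_{25} = 121393 + 75025 = 196418
F_{28} = F_{27} + F_{26} = 196418 + 121393 = 317811
F_{29} = F_{28} + F_{27} = 317811 + 196418 = 514229
F_{30} = F_{29} + F_{28} = 514229 + 317811 = 832040
F_{31} = F_{30} + F_{29} = 832040 + 514229 = 1346269
F_{32} = F_{31} + F_{30} = 1346269 + 832040 = 2178309
F_{33} = F_{32} + F_{31} = 2178309 + 1346269 = 3524578

3524578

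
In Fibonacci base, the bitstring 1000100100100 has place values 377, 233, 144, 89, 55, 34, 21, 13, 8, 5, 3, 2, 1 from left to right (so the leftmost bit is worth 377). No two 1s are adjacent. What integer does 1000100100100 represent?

448

Summing the place values of the 1 bits: 377 + 55 + 13 + 3 = 448.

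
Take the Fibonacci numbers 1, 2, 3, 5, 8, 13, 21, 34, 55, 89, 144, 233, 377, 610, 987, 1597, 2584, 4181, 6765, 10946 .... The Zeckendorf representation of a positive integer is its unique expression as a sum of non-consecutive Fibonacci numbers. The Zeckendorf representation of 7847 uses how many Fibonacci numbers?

6765 ≤ 7847 < 10946, so take 6765; remainder 1082
987 ≤ 1082 < 1597, so take 987; remainder 95
89 ≤ 95 < 144, so take 89; remainder 6
5 ≤ 6 < 8, so take 5; remainder 1
1 ≤ 1 < 2, so take 1; remainder 0
7847 = 6765 + 987 + 89 + 5 + 1, which has 5 terms.

5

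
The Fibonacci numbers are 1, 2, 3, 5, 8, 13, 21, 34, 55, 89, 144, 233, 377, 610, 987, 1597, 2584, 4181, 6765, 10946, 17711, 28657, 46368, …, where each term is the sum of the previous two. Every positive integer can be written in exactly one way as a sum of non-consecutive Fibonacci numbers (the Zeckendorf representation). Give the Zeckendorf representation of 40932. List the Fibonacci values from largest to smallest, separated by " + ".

28657 + 10946 + 987 + 233 + 89 + 13 + 5 + 2

28657 ≤ 40932 < 46368, so take 28657; remainder 12275
10946 ≤ 12275 < 17711, so take 10946; remainder 1329
987 ≤ 1329 < 1597, so take 987; remainder 342
233 ≤ 342 < 377, so take 233; remainder 109
89 ≤ 109 < 144, so take 89; remainder 20
13 ≤ 20 < 21, so take 13; remainder 7
5 ≤ 7 < 8, so take 5; remainder 2
2 ≤ 2 < 3, so take 2; remainder 0
So 40932 = 28657 + 10946 + 987 + 233 + 89 + 13 + 5 + 2, with no two terms consecutive in the sequence.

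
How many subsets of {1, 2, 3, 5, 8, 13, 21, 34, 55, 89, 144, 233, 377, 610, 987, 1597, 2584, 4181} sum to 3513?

24

3513 = 2584+610+233+55+21+8+2 = 2584+610+233+55+21+5+3+2 = 2584+610+144+89+55+21+8+2 = 2584+610+233+55+13+8+5+3+2 = … (20 more), for 24 in all.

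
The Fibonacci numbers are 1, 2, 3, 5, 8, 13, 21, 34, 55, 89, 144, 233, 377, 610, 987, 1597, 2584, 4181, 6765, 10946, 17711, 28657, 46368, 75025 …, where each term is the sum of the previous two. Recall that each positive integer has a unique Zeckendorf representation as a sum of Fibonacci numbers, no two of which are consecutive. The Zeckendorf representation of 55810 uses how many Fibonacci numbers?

6

55810: greatest Fibonacci not exceeding it is 46368, leaving 9442
9442: greatest Fibonacci not exceeding it is 6765, leaving 2677
2677: greatest Fibonacci not exceeding it is 2584, leaving 93
93: greatest Fibonacci not exceeding it is 89, leaving 4
4: greatest Fibonacci not exceeding it is 3, leaving 1
1: greatest Fibonacci not exceeding it is 1, leaving 0
55810 = 46368 + 6765 + 2584 + 89 + 3 + 1, which has 6 terms.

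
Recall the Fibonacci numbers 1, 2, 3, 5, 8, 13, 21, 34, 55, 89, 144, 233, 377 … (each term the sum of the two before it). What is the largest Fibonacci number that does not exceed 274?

233 ≤ 274 < 377, so the largest Fibonacci number not exceeding 274 is 233.

233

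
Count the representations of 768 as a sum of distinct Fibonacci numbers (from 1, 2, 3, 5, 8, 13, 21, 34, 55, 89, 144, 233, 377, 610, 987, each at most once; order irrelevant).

18

768 = 610+144+13+1 = 610+144+8+5+1 = 610+89+55+13+1 = … (15 more), for 18 in all.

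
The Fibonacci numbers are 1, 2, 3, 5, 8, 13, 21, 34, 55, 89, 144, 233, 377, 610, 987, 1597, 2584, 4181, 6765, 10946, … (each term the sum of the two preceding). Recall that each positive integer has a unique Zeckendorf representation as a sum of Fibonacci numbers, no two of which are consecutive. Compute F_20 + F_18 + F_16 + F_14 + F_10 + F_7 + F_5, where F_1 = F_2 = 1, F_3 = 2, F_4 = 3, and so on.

10786

F_20 + F_18 + F_16 + F_14 + F_10 + F_7 + F_5 = 6765 + 2584 + 987 + 377 + 55 + 13 + 5 = 10786.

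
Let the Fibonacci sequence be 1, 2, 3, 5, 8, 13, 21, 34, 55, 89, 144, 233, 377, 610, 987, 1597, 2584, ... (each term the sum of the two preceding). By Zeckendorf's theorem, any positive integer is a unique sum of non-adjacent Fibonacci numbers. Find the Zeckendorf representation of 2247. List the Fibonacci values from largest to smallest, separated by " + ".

1597 + 610 + 34 + 5 + 1

Greedy algorithm:
take 1597 (≤ 2247); 2247 − 1597 = 650
take 610 (≤ 650); 650 − 610 = 40
take 34 (≤ 40); 40 − 34 = 6
take 5 (≤ 6); 6 − 5 = 1
take 1 (≤ 1); 1 − 1 = 0
So 2247 = 1597 + 610 + 34 + 5 + 1, with no two terms consecutive in the sequence.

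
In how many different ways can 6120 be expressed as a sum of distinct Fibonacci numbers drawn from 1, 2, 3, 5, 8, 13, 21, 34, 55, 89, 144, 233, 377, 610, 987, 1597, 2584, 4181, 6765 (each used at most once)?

11

Starting from the Zeckendorf form and repeatedly splitting a term F_k into F_{k−1} + F_{k−2} (when neither is already used) reaches every representation.
6120 = 4181+1597+233+89+13+5+2 = 4181+1597+233+55+34+13+5+2 = 4181+987+610+233+89+13+5+2 = 4181+1597+144+89+55+34+13+5+2 = … (7 more), for 11 in all.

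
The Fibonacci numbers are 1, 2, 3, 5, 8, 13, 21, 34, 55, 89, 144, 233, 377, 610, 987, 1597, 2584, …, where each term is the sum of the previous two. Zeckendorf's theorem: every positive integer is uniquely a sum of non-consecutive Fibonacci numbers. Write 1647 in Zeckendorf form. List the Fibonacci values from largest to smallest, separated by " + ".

1597 + 34 + 13 + 3

Greedy algorithm:
1647: greatest Fibonacci not exceeding it is 1597, leaving 50
50: greatest Fibonacci not exceeding it is 34, leaving 16
16: greatest Fibonacci not exceeding it is 13, leaving 3
3: greatest Fibonacci not exceeding it is 3, leaving 0
So 1647 = 1597 + 34 + 13 + 3, with no two terms consecutive in the sequence.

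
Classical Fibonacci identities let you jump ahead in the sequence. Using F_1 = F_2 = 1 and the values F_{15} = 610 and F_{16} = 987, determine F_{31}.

1346269

By F_{2k+1} = F_k² + F_{k+1}²: F_{31} = 610² + 987² = 372100 + 974169 = 1346269.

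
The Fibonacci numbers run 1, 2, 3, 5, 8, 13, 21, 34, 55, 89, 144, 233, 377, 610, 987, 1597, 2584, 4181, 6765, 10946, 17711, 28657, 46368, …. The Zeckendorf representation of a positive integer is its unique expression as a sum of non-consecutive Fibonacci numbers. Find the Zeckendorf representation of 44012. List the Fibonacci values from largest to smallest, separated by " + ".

Repeatedly subtract the largest Fibonacci number that fits:
subtract 28657 from 44012: 15355 remains
subtract 10946 from 15355: 4409 remains
subtract 4181 from 4409: 228 remains
subtract 144 from 228: 84 remains
subtract 55 from 84: 29 remains
subtract 21 from 29: 8 remains
subtract 8 from 8: 0 remains
So 44012 = 28657 + 10946 + 4181 + 144 + 55 + 21 + 8, with no two terms consecutive in the sequence.

28657 + 10946 + 4181 + 144 + 55 + 21 + 8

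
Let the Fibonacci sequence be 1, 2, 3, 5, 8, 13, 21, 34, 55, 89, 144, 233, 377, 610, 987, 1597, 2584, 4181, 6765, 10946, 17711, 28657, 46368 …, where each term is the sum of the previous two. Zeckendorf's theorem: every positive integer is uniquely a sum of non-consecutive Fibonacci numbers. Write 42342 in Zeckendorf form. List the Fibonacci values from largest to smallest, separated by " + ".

42342: greatest Fibonacci not exceeding it is 28657, leaving 13685
13685: greatest Fibonacci not exceeding it is 10946, leaving 2739
2739: greatest Fibonacci not exceeding it is 2584, leaving 155
155: greatest Fibonacci not exceeding it is 144, leaving 11
11: greatest Fibonacci not exceeding it is 8, leaving 3
3: greatest Fibonacci not exceeding it is 3, leaving 0
So 42342 = 28657 + 10946 + 2584 + 144 + 8 + 3, with no two terms consecutive in the sequence.

28657 + 10946 + 2584 + 144 + 8 + 3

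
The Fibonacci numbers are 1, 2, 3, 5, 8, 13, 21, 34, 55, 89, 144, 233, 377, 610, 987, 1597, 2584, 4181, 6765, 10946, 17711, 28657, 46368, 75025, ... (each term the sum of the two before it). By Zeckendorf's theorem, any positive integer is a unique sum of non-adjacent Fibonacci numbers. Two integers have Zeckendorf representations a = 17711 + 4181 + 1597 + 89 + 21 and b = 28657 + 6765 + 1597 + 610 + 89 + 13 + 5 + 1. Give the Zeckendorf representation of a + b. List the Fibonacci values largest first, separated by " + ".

46368 + 10946 + 2584 + 987 + 377 + 55 + 13 + 5 + 1

The two numbers are 23599 and 37737, so their sum is 61336.
subtract 46368 from 61336: 14968 remains
subtract 10946 from 14968: 4022 remains
subtract 2584 from 4022: 1438 remains
subtract 987 from 1438: 451 remains
subtract 377 from 451: 74 remains
subtract 55 from 74: 19 remains
subtract 13 from 19: 6 remains
subtract 5 from 6: 1 remains
subtract 1 from 1: 0 remains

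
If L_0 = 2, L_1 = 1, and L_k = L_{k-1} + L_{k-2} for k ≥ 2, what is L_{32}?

4870847

Iterating the recurrence up to L_{26} = 271443 and L_{25} = 167761:
L_{27} = L_{26} + L_{25} = 271443 + 167761 = 439204
L_{28} = L_{27} + L_{26} = 439204 + 271443 = 710647
L_{29} = L_{28} + L_{27} = 710647 + 439204 = 1149851
L_{30} = L_{29} + L_{28} = 1149851 + 710647 = 1860498
L_{31} = L_{30} + L_{29} = 1860498 + 1149851 = 3010349
L_{32} = L_{31} + L_{30} = 3010349 + 1860498 = 4870847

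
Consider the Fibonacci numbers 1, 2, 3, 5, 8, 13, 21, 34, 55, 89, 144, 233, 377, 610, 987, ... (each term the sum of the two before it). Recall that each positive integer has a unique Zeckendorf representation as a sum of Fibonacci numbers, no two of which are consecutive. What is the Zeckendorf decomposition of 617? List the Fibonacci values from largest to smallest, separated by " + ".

Greedily peel off the largest Fibonacci term at each step:
617: greatest Fibonacci not exceeding it is 610, leaving 7
7: greatest Fibonacci not exceeding it is 5, leaving 2
2: greatest Fibonacci not exceeding it is 2, leaving 0
So 617 = 610 + 5 + 2, with no two terms consecutive in the sequence.

610 + 5 + 2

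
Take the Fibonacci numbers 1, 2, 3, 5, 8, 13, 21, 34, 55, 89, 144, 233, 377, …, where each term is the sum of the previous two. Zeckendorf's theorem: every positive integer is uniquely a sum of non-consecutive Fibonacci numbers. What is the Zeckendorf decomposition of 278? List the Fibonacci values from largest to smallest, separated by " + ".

233 + 34 + 8 + 3

take 233 (≤ 278); 278 − 233 = 45
take 34 (≤ 45); 45 − 34 = 11
take 8 (≤ 11); 11 − 8 = 3
take 3 (≤ 3); 3 − 3 = 0
So 278 = 233 + 34 + 8 + 3, with no two terms consecutive in the sequence.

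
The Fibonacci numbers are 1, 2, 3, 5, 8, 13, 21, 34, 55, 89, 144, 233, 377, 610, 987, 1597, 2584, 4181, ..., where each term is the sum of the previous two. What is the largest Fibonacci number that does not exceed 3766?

2584

2584 ≤ 3766 < 4181, so the largest Fibonacci number not exceeding 3766 is 2584.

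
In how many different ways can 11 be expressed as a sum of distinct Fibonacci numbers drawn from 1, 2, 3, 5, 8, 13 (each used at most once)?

Starting from the Zeckendorf form and repeatedly splitting a term F_k into F_{k−1} + F_{k−2} (when neither is already used) reaches every representation.
11 = 8+3 = 8+2+1 = 5+3+2+1 — 3 representations.

3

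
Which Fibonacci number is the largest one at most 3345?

2584

2584 ≤ 3345 < 4181, so the largest Fibonacci number not exceeding 3345 is 2584.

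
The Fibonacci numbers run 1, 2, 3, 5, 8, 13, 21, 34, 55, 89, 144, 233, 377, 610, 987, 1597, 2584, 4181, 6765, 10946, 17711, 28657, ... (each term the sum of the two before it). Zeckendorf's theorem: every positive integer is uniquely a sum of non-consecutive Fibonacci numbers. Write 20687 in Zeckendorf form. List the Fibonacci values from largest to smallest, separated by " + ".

17711 + 2584 + 377 + 13 + 2

Repeatedly subtract the largest Fibonacci number that fits:
20687: greatest Fibonacci not exceeding it is 17711, leaving 2976
2976: greatest Fibonacci not exceeding it is 2584, leaving 392
392: greatest Fibonacci not exceeding it is 377, leaving 15
15: greatest Fibonacci not exceeding it is 13, leaving 2
2: greatest Fibonacci not exceeding it is 2, leaving 0
So 20687 = 17711 + 2584 + 377 + 13 + 2, with no two terms consecutive in the sequence.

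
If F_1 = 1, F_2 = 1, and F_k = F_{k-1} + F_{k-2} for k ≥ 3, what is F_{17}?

Iterating the recurrence up to F_{10} = 55 and F_{9} = 34:
F_{11} = F_{10} + F_{9} = 55 + 34 = 89
F_{12} = F_{11} + F_{10} = 89 + 55 = 144
F_{13} = F_{12} + F_{11} = 144 + 89 = 233
F_{14} = F_{13} + F_{12} = 233 + 144 = 377
F_{15} = F_{14} + F_{13} = 377 + 233 = 610
F_{16} = F_{15} + F_{14} = 610 + 377 = 987
F_{17} = F_{16} + F_{15} = 987 + 610 = 1597

1597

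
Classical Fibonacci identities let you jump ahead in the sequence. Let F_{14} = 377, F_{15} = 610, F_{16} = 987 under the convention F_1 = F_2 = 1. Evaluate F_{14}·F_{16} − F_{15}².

377·987 − 610² = 372099 − 372100 = -1. (Cassini's identity: F_{k−1}F_{k+1} − F_k² = (−1)^k.)

-1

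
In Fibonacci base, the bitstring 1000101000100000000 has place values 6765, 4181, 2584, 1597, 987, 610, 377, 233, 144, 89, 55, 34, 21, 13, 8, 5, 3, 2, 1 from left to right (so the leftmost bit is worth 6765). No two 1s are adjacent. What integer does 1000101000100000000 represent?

Summing the place values of the 1 bits: 6765 + 987 + 377 + 55 = 8184.

8184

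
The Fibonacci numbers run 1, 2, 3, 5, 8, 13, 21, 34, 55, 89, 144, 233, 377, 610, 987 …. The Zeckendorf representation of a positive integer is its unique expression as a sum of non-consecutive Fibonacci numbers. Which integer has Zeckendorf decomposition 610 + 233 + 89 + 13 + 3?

948

610 + 233 + 89 + 13 + 3 = 948.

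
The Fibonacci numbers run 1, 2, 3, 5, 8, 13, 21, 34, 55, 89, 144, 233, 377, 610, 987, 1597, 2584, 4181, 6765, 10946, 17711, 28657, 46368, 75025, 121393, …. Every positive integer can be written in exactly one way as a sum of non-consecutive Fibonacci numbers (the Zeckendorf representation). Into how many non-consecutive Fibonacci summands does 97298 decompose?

Greedy algorithm:
largest Fibonacci ≤ 97298 is 75025; 97298 − 75025 = 22273
largest Fibonacci ≤ 22273 is 17711; 22273 − 17711 = 4562
largest Fibonacci ≤ 4562 is 4181; 4562 − 4181 = 381
largest Fibonacci ≤ 381 is 377; 381 − 377 = 4
largest Fibonacci ≤ 4 is 3; 4 − 3 = 1
largest Fibonacci ≤ 1 is 1; 1 − 1 = 0
97298 = 75025 + 17711 + 4181 + 377 + 3 + 1, which has 6 terms.

6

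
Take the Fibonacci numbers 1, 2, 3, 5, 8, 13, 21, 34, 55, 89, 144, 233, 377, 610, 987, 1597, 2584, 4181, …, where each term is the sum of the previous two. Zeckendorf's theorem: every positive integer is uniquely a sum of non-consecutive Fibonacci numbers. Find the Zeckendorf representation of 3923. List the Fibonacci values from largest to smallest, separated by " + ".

2584 ≤ 3923 < 4181, so take 2584; remainder 1339
987 ≤ 1339 < 1597, so take 987; remainder 352
233 ≤ 352 < 377, so take 233; remainder 119
89 ≤ 119 < 144, so take 89; remainder 30
21 ≤ 30 < 34, so take 21; remainder 9
8 ≤ 9 < 13, so take 8; remainder 1
1 ≤ 1 < 2, so take 1; remainder 0
So 3923 = 2584 + 987 + 233 + 89 + 21 + 8 + 1, with no two terms consecutive in the sequence.

2584 + 987 + 233 + 89 + 21 + 8 + 1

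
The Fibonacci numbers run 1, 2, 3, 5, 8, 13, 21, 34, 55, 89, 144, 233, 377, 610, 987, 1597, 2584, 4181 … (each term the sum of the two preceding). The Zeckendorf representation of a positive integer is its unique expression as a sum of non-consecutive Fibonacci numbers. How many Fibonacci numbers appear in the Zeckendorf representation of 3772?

5

Greedy algorithm:
3772 − 2584 = 1188
1188 − 987 = 201
201 − 144 = 57
57 − 55 = 2
2 − 2 = 0
3772 = 2584 + 987 + 144 + 55 + 2, which has 5 terms.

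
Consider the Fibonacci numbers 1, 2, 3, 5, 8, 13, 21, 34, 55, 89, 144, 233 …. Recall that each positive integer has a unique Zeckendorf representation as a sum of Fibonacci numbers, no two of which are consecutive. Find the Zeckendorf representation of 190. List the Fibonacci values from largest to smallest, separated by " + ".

Repeatedly subtract the largest Fibonacci number that fits:
take 144 (≤ 190); 190 − 144 = 46
take 34 (≤ 46); 46 − 34 = 12
take 8 (≤ 12); 12 − 8 = 4
take 3 (≤ 4); 4 − 3 = 1
take 1 (≤ 1); 1 − 1 = 0
So 190 = 144 + 34 + 8 + 3 + 1, with no two terms consecutive in the sequence.

144 + 34 + 8 + 3 + 1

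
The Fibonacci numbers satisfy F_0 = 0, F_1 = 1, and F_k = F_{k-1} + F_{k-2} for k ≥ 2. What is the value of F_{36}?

Iterating the recurrence up to F_{32} = 2178309 and F_{31} = 1346269:
F_{33} = F_{32} + F_{31} = 2178309 + 1346269 = 3524578
F_{34} = F_{33} + F_{32} = 3524578 + 2178309 = 5702887
F_{35} = F_{34} + F_{33} = 5702887 + 3524578 = 9227465
F_{36} = F_{35} + F_{34} = 9227465 + 5702887 = 14930352

14930352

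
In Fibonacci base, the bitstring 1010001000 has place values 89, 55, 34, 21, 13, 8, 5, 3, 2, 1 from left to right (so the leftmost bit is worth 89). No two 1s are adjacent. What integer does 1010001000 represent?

128

Summing the place values of the 1 bits: 89 + 34 + 5 = 128.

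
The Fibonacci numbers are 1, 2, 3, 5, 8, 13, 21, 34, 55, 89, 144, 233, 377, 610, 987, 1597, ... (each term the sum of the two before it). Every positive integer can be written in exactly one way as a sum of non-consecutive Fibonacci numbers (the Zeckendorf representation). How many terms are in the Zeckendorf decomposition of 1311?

Greedy algorithm:
1311: greatest Fibonacci not exceeding it is 987, leaving 324
324: greatest Fibonacci not exceeding it is 233, leaving 91
91: greatest Fibonacci not exceeding it is 89, leaving 2
2: greatest Fibonacci not exceeding it is 2, leaving 0
1311 = 987 + 233 + 89 + 2, which has 4 terms.

4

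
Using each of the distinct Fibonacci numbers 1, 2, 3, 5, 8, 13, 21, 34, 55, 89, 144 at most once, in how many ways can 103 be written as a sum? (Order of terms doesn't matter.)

Starting from the Zeckendorf form and repeatedly splitting a term F_k into F_{k−1} + F_{k−2} (when neither is already used) reaches every representation.
103 = 89+13+1 = 89+8+5+1 = 55+34+13+1 = 89+8+3+2+1 = 55+34+8+5+1 = … (3 more), for 8 in all.

8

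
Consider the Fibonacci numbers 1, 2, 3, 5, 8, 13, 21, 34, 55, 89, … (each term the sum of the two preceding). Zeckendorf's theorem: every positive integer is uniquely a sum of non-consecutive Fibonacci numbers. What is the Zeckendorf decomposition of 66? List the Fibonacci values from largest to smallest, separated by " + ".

largest Fibonacci ≤ 66 is 55; 66 − 55 = 11
largest Fibonacci ≤ 11 is 8; 11 − 8 = 3
largest Fibonacci ≤ 3 is 3; 3 − 3 = 0
So 66 = 55 + 8 + 3, with no two terms consecutive in the sequence.

55 + 8 + 3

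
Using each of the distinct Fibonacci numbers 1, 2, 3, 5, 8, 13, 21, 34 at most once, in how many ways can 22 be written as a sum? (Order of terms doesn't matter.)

22 = 21+1 = 13+8+1 = 13+5+3+1 — 3 representations.

3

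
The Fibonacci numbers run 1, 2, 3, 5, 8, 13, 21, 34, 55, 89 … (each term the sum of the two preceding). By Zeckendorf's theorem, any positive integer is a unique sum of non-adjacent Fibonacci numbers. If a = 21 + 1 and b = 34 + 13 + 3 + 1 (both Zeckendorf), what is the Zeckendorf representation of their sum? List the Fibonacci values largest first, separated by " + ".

55 + 13 + 5

The two numbers are 22 and 51, so their sum is 73.
Greedily peel off the largest Fibonacci term at each step:
73: greatest Fibonacci not exceeding it is 55, leaving 18
18: greatest Fibonacci not exceeding it is 13, leaving 5
5: greatest Fibonacci not exceeding it is 5, leaving 0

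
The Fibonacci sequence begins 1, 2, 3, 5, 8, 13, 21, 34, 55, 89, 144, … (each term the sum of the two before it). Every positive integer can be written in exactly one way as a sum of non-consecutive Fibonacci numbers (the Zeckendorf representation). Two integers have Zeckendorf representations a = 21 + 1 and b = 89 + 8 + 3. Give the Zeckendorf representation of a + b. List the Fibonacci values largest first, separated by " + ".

The two numbers are 22 and 100, so their sum is 122.
Greedy algorithm:
89 ≤ 122 < 144, so take 89; remainder 33
21 ≤ 33 < 34, so take 21; remainder 12
8 ≤ 12 < 13, so take 8; remainder 4
3 ≤ 4 < 5, so take 3; remainder 1
1 ≤ 1 < 2, so take 1; remainder 0

89 + 21 + 8 + 3 + 1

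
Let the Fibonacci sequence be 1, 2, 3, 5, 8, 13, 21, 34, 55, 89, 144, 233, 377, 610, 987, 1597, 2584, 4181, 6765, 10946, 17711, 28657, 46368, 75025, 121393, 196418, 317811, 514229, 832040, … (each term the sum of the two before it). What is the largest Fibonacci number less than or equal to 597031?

514229 ≤ 597031 < 832040, so the largest Fibonacci number not exceeding 597031 is 514229.

514229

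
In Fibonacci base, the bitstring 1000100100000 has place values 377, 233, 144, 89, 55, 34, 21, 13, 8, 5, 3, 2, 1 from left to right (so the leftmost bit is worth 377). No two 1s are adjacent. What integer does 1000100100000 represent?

Summing the place values of the 1 bits: 377 + 55 + 13 = 445.

445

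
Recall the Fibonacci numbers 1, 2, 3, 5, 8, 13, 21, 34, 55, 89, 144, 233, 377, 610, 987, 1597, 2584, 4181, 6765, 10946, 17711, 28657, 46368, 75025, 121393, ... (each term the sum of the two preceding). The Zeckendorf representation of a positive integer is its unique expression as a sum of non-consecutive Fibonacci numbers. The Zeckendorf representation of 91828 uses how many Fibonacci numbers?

7

75025 ≤ 91828 < 121393, so take 75025; remainder 16803
10946 ≤ 16803 < 17711, so take 10946; remainder 5857
4181 ≤ 5857 < 6765, so take 4181; remainder 1676
1597 ≤ 1676 < 2584, so take 1597; remainder 79
55 ≤ 79 < 89, so take 55; remainder 24
21 ≤ 24 < 34, so take 21; remainder 3
3 ≤ 3 < 5, so take 3; remainder 0
91828 = 75025 + 10946 + 4181 + 1597 + 55 + 21 + 3, which has 7 terms.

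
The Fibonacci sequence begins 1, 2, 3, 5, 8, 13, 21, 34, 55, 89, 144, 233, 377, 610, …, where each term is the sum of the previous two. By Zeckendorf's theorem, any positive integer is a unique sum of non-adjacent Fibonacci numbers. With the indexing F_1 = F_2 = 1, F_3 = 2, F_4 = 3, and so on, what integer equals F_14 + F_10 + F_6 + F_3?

F_14 + F_10 + F_6 + F_3 = 377 + 55 + 8 + 2 = 442.

442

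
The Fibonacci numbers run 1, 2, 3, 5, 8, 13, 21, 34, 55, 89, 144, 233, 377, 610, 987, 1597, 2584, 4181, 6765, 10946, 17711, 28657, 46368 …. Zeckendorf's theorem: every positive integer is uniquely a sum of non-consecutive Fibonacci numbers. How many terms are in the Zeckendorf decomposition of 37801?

37801 − 28657 = 9144
9144 − 6765 = 2379
2379 − 1597 = 782
782 − 610 = 172
172 − 144 = 28
28 − 21 = 7
7 − 5 = 2
2 − 2 = 0
37801 = 28657 + 6765 + 1597 + 610 + 144 + 21 + 5 + 2, which has 8 terms.

8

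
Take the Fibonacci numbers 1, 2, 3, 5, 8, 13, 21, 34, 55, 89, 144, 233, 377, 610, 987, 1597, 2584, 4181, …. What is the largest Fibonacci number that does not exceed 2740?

2584

2584 ≤ 2740 < 4181, so the largest Fibonacci number not exceeding 2740 is 2584.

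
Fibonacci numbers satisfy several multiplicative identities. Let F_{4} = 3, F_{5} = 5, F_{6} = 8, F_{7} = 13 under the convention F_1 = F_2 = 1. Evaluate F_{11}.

89

By the addition formula F_{m+n} = F_m F_{n+1} + F_{m−1} F_n with m=7, n=4: F_{11} = 13·5 + 8·3 = 65 + 24 = 89.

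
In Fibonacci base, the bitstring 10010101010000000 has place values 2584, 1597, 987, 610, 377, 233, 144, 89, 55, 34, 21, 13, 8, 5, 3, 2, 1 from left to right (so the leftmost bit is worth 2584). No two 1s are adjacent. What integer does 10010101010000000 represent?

3550

Summing the place values of the 1 bits: 2584 + 610 + 233 + 89 + 34 = 3550.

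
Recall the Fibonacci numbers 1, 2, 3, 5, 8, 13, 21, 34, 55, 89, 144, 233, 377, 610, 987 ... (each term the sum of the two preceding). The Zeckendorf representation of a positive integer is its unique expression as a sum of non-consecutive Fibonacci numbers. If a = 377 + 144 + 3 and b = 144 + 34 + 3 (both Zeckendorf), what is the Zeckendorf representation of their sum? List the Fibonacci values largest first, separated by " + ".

The two numbers are 524 and 181, so their sum is 705.
705 − 610 = 95
95 − 89 = 6
6 − 5 = 1
1 − 1 = 0

610 + 89 + 5 + 1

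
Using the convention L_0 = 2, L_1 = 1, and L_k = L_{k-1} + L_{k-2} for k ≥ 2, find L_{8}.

47

Iterating the recurrence up to L_{4} = 7 and L_{3} = 4:
L_{5} = L_{4} + L_{3} = 7 + 4 = 11
L_{6} = L_{5} + L_{4} = 11 + 7 = 18
L_{7} = L_{6} + L_{5} = 18 + 11 = 29
L_{8} = L_{7} + L_{6} = 29 + 18 = 47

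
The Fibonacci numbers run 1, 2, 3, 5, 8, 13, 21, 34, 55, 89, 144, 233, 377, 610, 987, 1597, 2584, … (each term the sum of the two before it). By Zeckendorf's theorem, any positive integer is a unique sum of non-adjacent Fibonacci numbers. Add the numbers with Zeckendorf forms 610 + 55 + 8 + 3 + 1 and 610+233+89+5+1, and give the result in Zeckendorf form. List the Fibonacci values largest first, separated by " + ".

The two numbers are 677 and 938, so their sum is 1615.
take 1597 (≤ 1615); 1615 − 1597 = 18
take 13 (≤ 18); 18 − 13 = 5
take 5 (≤ 5); 5 − 5 = 0

1597 + 13 + 5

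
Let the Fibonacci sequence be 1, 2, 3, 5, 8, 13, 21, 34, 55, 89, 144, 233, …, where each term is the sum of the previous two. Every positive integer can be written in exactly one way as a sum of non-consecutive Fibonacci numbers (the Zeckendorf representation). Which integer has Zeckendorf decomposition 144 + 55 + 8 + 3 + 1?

144 + 55 + 8 + 3 + 1 = 211.

211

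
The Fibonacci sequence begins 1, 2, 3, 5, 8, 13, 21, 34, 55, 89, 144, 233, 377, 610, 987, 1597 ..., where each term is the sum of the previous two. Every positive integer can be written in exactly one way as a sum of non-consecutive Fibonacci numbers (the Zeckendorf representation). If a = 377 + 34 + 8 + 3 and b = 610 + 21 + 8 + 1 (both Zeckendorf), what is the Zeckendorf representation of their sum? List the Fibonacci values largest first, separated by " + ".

The two numbers are 422 and 640, so their sum is 1062.
1062 − 987 = 75
75 − 55 = 20
20 − 13 = 7
7 − 5 = 2
2 − 2 = 0

987 + 55 + 13 + 5 + 2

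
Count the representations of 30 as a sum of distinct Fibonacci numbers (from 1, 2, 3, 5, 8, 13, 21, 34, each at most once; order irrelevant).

3

Each representation comes from the Zeckendorf form by replacing some F_k with F_{k−1} + F_{k−2} where possible.
30 = 21+8+1 = 21+5+3+1 = 13+8+5+3+1 — 3 representations.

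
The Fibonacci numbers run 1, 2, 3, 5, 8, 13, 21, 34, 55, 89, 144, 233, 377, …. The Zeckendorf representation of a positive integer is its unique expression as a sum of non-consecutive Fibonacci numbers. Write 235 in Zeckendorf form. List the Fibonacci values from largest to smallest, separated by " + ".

233 + 2

235 − 233 = 2
2 − 2 = 0
So 235 = 233 + 2, with no two terms consecutive in the sequence.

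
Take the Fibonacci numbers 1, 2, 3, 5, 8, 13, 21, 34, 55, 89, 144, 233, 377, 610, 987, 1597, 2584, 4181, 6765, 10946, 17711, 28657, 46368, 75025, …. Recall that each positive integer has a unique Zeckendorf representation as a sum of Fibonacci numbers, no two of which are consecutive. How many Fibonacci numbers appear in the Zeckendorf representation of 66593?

66593: greatest Fibonacci not exceeding it is 46368, leaving 20225
20225: greatest Fibonacci not exceeding it is 17711, leaving 2514
2514: greatest Fibonacci not exceeding it is 1597, leaving 917
917: greatest Fibonacci not exceeding it is 610, leaving 307
307: greatest Fibonacci not exceeding it is 233, leaving 74
74: greatest Fibonacci not exceeding it is 55, leaving 19
19: greatest Fibonacci not exceeding it is 13, leaving 6
6: greatest Fibonacci not exceeding it is 5, leaving 1
1: greatest Fibonacci not exceeding it is 1, leaving 0
66593 = 46368 + 17711 + 1597 + 610 + 233 + 55 + 13 + 5 + 1, which has 9 terms.

9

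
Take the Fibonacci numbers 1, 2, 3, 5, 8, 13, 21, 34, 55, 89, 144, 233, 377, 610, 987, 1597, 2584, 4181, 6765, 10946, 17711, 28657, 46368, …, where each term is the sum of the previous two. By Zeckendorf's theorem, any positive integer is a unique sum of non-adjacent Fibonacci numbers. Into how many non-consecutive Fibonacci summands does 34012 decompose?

Repeatedly subtract the largest Fibonacci number that fits:
28657 ≤ 34012 < 46368, so take 28657; remainder 5355
4181 ≤ 5355 < 6765, so take 4181; remainder 1174
987 ≤ 1174 < 1597, so take 987; remainder 187
144 ≤ 187 < 233, so take 144; remainder 43
34 ≤ 43 < 55, so take 34; remainder 9
8 ≤ 9 < 13, so take 8; remainder 1
1 ≤ 1 < 2, so take 1; remainder 0
34012 = 28657 + 4181 + 987 + 144 + 34 + 8 + 1, which has 7 terms.

7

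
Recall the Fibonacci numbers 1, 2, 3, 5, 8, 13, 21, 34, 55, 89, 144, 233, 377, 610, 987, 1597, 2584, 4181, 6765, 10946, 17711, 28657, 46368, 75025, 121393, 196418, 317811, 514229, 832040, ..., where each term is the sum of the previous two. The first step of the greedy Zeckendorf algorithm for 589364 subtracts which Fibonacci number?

514229

514229 ≤ 589364 < 832040, so the largest Fibonacci number not exceeding 589364 is 514229.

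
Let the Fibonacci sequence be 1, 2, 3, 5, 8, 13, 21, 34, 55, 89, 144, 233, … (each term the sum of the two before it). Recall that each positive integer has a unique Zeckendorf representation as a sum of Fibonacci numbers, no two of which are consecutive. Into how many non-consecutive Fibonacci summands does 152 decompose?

144 ≤ 152 < 233, so take 144; remainder 8
8 ≤ 8 < 13, so take 8; remainder 0
152 = 144 + 8, which has 2 terms.

2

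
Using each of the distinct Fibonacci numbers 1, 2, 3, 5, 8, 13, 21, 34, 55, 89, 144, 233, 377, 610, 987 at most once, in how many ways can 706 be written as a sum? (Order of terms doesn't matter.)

706 = 610+89+5+2 = 610+55+34+5+2 = 377+233+89+5+2 = 610+55+21+13+5+2 = … (4 more), for 8 in all.

8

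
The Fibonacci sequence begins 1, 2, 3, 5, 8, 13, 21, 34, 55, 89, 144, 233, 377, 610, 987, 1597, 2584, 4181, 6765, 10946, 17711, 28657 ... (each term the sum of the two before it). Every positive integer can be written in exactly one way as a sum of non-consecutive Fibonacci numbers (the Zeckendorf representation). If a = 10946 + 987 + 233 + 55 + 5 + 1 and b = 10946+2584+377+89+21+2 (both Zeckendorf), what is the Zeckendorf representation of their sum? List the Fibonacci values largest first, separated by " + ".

The two numbers are 12227 and 14019, so their sum is 26246.
Greedily peel off the largest Fibonacci term at each step:
take 17711 (≤ 26246); 26246 − 17711 = 8535
take 6765 (≤ 8535); 8535 − 6765 = 1770
take 1597 (≤ 1770); 1770 − 1597 = 173
take 144 (≤ 173); 173 − 144 = 29
take 21 (≤ 29); 29 − 21 = 8
take 8 (≤ 8); 8 − 8 = 0

17711 + 6765 + 1597 + 144 + 21 + 8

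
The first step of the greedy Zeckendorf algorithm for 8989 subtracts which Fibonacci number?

6765

6765 ≤ 8989 < 10946, so the largest Fibonacci number not exceeding 8989 is 6765.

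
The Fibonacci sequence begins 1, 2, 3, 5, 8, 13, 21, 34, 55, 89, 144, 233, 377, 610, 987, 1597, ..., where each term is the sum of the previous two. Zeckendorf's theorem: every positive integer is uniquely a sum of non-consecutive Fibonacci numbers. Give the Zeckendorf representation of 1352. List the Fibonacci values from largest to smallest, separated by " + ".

1352 − 987 = 365
365 − 233 = 132
132 − 89 = 43
43 − 34 = 9
9 − 8 = 1
1 − 1 = 0
So 1352 = 987 + 233 + 89 + 34 + 8 + 1, with no two terms consecutive in the sequence.

987 + 233 + 89 + 34 + 8 + 1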